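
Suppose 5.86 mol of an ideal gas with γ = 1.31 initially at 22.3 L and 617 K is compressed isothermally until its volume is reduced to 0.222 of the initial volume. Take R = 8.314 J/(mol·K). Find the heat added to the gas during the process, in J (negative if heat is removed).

P₁ = nRT₁/V₁ = 5.86×8.314×617/22.3 = 1350 kPa.
Isothermal: T stays 617 K; PV = const ⇒ V₂ = 4.95 L, P₂ = 6070 kPa.
ΔU = 0 (ideal gas, T constant).
W = nRT ln(V₂/V₁) = 5.86×8.314×617×ln(0.222) = -45200 J.
Q = ΔU + W = -45200 J.

-45200 J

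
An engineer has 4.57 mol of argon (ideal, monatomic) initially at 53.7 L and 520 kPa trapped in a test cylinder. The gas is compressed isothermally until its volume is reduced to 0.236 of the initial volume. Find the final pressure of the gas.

2200 kPa

T₁ = P₁V₁/(nR) = 520×53.7/(4.57×8.314) = 735 K.
Isothermal: T stays 735 K; PV = const ⇒ V₂ = 12.7 L, P₂ = 2200 kPa.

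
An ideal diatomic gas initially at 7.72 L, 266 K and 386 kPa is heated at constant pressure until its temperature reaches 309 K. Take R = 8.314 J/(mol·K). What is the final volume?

8.97 L

Isobaric: P stays 386 kPa; V/T = const ⇒ T₂ = 309 K, V₂ = 8.97 L.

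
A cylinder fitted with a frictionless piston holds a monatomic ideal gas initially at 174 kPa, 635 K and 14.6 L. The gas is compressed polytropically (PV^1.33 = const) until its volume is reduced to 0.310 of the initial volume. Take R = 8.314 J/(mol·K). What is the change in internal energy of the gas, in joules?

1800 J

n = P₁V₁/(RT₁) = 174×14.6/(8.314×635) = 0.481 mol.
Polytropic n=1.33: T₂ = T₁(V₁/V₂)^(n−1) = 635×(3.23)^0.33 = 935 K; P₂ = P₁(V₁/V₂)^n = 826 kPa.
For an ideal gas ΔU = nCvΔT with Cv = (3/2)R = 12.5 J/(mol·K).
ΔU = 0.481×12.5×(935−635) = 1800 J.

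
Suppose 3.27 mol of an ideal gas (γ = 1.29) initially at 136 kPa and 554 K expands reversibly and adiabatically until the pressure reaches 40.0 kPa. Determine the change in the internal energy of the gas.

-12500 J

V₁ = nRT₁/P₁ = 3.27×8.314×554/136 = 111 L.
Adiabatic: T₂/T₁ = (P₂/P₁)^((γ−1)/γ) ⇒ T₂ = 554×(0.294)^0.225 = 421 K; V₂ = 286 L.
For an ideal gas ΔU = nCvΔT with Cv = R/(γ−1) = 28.7 J/(mol·K).
ΔU = 3.27×28.7×(421−554) = -12500 J.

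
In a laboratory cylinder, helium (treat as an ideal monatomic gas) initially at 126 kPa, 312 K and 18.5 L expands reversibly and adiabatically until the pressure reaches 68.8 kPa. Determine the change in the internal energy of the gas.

-752 J

n = P₁V₁/(RT₁) = 126×18.5/(8.314×312) = 0.899 mol.
Adiabatic: T₂/T₁ = (P₂/P₁)^((γ−1)/γ) ⇒ T₂ = 312×(0.546)^0.400 = 245 K; V₂ = 26.6 L.
For an ideal gas ΔU = nCvΔT with Cv = (3/2)R = 12.5 J/(mol·K).
ΔU = 0.899×12.5×(245−312) = -752 J.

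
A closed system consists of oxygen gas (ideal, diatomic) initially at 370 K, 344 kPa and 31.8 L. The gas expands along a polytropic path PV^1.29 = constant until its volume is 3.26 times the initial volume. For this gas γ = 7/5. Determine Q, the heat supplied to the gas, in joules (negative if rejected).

n = P₁V₁/(RT₁) = 344×31.8/(8.314×370) = 3.56 mol.
Polytropic n=1.29: T₂ = T₁(V₁/V₂)^(n−1) = 370×(0.307)^0.29 = 263 K; P₂ = P₁(V₁/V₂)^n = 74.9 kPa.
W = (P₁V₁−P₂V₂)/(n−1) = (344×31.8−74.9×104)/0.29 = 10900 J.
ΔU = nCvΔT = 3.56×20.8×(263−370) = -7940 J.
Q = ΔU + W = 3010 J.

3010 J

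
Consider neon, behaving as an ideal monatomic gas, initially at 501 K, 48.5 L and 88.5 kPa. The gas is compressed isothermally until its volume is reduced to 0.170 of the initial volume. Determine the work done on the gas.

n = P₁V₁/(RT₁) = 88.5×48.5/(8.314×501) = 1.03 mol.
Isothermal: T stays 501 K; PV = const ⇒ V₂ = 8.25 L, P₂ = 521 kPa.
W = nRT ln(V₂/V₁) = 1.03×8.314×501×ln(0.170) = -7610 J.
Work done on the gas = −W_by = 7610 J.

7610 J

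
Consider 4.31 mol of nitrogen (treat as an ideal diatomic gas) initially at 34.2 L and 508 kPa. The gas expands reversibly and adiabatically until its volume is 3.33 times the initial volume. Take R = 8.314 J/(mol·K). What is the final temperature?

T₁ = P₁V₁/(nR) = 508×34.2/(4.31×8.314) = 485 K.
Adiabatic: TV^(γ−1) = const ⇒ T₂ = 485×(0.300)^0.400 = 300 K; PV^γ = const ⇒ P₂ = 94.3 kPa.

300 K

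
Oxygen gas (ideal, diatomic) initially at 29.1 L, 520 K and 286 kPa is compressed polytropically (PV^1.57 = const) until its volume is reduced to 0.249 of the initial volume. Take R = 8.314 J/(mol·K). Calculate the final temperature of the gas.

1150 K

Polytropic n=1.57: T₂ = T₁(V₁/V₂)^(n−1) = 520×(4.02)^0.57 = 1150 K; P₂ = P₁(V₁/V₂)^n = 2540 kPa.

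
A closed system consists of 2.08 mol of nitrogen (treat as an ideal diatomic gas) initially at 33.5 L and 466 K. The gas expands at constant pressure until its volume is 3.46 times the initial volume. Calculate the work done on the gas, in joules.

-19800 J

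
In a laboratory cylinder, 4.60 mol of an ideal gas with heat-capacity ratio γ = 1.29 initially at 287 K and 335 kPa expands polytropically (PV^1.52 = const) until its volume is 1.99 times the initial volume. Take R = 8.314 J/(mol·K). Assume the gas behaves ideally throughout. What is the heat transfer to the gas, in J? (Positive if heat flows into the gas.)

V₁ = nRT₁/P₁ = 4.60×8.314×287/335 = 32.8 L.
Polytropic n=1.52: T₂ = T₁(V₁/V₂)^(n−1) = 287×(0.503)^0.52 = 201 K; P₂ = P₁(V₁/V₂)^n = 118 kPa.
W = (P₁V₁−P₂V₂)/(n−1) = (335×32.8−118×65.2)/0.52 = 6350 J.
ΔU = nCvΔT = 4.60×28.7×(201−287) = -11400 J.
Q = ΔU + W = -5040 J.

-5040 J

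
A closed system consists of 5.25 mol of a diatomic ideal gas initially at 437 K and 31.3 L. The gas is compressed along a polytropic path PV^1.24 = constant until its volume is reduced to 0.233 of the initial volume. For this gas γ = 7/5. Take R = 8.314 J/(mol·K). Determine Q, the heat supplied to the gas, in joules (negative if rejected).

-13300 J

P₁ = nRT₁/V₁ = 5.25×8.314×437/31.3 = 609 kPa.
Polytropic n=1.24: T₂ = T₁(V₁/V₂)^(n−1) = 437×(4.29)^0.24 = 620 K; P₂ = P₁(V₁/V₂)^n = 3710 kPa.
W = (P₁V₁−P₂V₂)/(n−1) = (609×31.3−3710×7.29)/0.24 = -33300 J.
ΔU = nCvΔT = 5.25×20.8×(620−437) = 20000 J.
Q = ΔU + W = -13300 J.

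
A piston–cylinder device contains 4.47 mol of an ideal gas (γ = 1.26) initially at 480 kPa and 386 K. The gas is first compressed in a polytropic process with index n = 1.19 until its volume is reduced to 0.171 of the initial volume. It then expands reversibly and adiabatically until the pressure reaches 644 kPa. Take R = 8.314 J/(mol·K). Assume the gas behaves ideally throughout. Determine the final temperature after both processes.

372 K

V₁ = nRT₁/P₁ = 4.47×8.314×386/480 = 29.9 L.
Step 1 — Polytropic n=1.19: T₂ = T₁(V₁/V₂)^(n−1) = 386×(5.85)^0.19 = 540 K; P₂ = P₁(V₁/V₂)^n = 3930 kPa.
W = (P₁V₁−P₂V₂)/(n−1) = (480×29.9−3930×5.11)/0.19 = -30100 J.
ΔU = nCvΔT = 4.47×32.0×(540−386) = 22000 J.
Q = ΔU + W = -8100 J.
State after step 1: P = 3930 kPa, V = 5.11 L, T = 540 K.
Step 2 — Adiabatic: T₂/T₁ = (P₂/P₁)^((γ−1)/γ) ⇒ T₂ = 540×(0.164)^0.206 = 372 K; V₂ = 21.5 L.
ΔU = nCvΔT = 4.47×32.0×(372−540) = -24000 J.
Q = 0 for an adiabatic process, so W = −ΔU = 24000 J.
Net over both steps: W = -6080 J, Q = -8100 J, ΔU = -2030 J.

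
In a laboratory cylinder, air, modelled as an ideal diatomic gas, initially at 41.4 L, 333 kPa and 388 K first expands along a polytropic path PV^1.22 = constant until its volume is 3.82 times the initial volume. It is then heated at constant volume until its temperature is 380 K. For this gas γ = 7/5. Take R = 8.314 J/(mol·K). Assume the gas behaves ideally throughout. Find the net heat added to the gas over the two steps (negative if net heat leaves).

n = P₁V₁/(RT₁) = 333×41.4/(8.314×388) = 4.27 mol.
Step 1 — Polytropic n=1.22: T₂ = T₁(V₁/V₂)^(n−1) = 388×(0.262)^0.22 = 289 K; P₂ = P₁(V₁/V₂)^n = 64.9 kPa.
W = (P₁V₁−P₂V₂)/(n−1) = (333×41.4−64.9×158)/0.22 = 16000 J.
ΔU = nCvΔT = 4.27×20.8×(289−388) = -8800 J.
Q = ΔU + W = 7200 J.
State after step 1: P = 64.9 kPa, V = 158 L, T = 289 K.
Step 2 — Isochoric: V stays 158 L; P/T = const ⇒ T₂ = 380 K, P₂ = 85.4 kPa.
W = 0 (no volume change).
ΔU = nCvΔT = 4.27×20.8×(380−289) = 8090 J.
Q = ΔU = 8090 J.
Net over both steps: W = 16000 J, Q = 15300 J, ΔU = -711 J.

15300 J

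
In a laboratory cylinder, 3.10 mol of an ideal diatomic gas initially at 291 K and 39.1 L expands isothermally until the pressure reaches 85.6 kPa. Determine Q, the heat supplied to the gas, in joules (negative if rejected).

P₁ = nRT₁/V₁ = 3.10×8.314×291/39.1 = 192 kPa.
Isothermal: T stays 291 K; PV = const ⇒ V₂ = 87.6 L, P₂ = 85.6 kPa.
ΔU = 0 (ideal gas, T constant).
W = nRT ln(V₂/V₁) = 3.10×8.314×291×ln(2.24) = 6050 J.
Q = ΔU + W = 6050 J.

6050 J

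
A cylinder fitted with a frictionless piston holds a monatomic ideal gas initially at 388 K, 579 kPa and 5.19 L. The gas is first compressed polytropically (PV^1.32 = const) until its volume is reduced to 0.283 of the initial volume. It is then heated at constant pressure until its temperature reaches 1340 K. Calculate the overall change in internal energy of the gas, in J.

11100 J

n = P₁V₁/(RT₁) = 579×5.19/(8.314×388) = 0.932 mol.
Step 1 — Polytropic n=1.32: T₂ = T₁(V₁/V₂)^(n−1) = 388×(3.53)^0.32 = 581 K; P₂ = P₁(V₁/V₂)^n = 3060 kPa.
W = (P₁V₁−P₂V₂)/(n−1) = (579×5.19−3060×1.47)/0.32 = -4670 J.
ΔU = nCvΔT = 0.932×12.5×(581−388) = 2240 J.
Q = ΔU + W = -2430 J.
State after step 1: P = 3060 kPa, V = 1.47 L, T = 581 K.
Step 2 — Isobaric: P stays 3060 kPa; V/T = const ⇒ T₂ = 1340 K, V₂ = 3.39 L.
W = PΔV = 3060×(3.39−1.47) kPa·L = 5880 J.
ΔU = nCvΔT = 0.932×12.5×(1340−581) = 8820 J.
Q = ΔU + W = nCpΔT = 14700 J.
Net over both steps: W = 1200 J, Q = 12300 J, ΔU = 11100 J.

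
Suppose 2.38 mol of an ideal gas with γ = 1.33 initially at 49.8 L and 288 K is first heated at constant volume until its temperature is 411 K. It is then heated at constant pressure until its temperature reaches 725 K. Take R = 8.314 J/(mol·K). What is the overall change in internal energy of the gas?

26200 J

P₁ = nRT₁/V₁ = 2.38×8.314×288/49.8 = 114 kPa.
Step 1 — Isochoric: V stays 49.8 L; P/T = const ⇒ T₂ = 411 K, P₂ = 163 kPa.
W = 0 (no volume change).
ΔU = nCvΔT = 2.38×25.2×(411−288) = 7380 J.
Q = ΔU = 7380 J.
State after step 1: P = 163 kPa, V = 49.8 L, T = 411 K.
Step 2 — Isobaric: P stays 163 kPa; V/T = const ⇒ T₂ = 725 K, V₂ = 87.8 L.
W = PΔV = 163×(87.8−49.8) kPa·L = 6210 J.
ΔU = nCvΔT = 2.38×25.2×(725−411) = 18800 J.
Q = ΔU + W = nCpΔT = 25000 J.
Net over both steps: W = 6210 J, Q = 32400 J, ΔU = 26200 J.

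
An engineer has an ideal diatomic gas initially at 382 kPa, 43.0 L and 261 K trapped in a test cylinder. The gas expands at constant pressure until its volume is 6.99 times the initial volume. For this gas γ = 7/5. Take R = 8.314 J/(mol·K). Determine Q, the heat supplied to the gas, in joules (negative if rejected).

344000 J

n = P₁V₁/(RT₁) = 382×43.0/(8.314×261) = 7.57 mol.
Isobaric: P stays 382 kPa; V/T = const ⇒ T₂ = 1820 K, V₂ = 301 L.
W = PΔV = 382×(301−43.0) kPa·L = 98400 J.
ΔU = nCvΔT = 7.57×20.8×(1820−261) = 246000 J.
Q = ΔU + W = nCpΔT = 344000 J.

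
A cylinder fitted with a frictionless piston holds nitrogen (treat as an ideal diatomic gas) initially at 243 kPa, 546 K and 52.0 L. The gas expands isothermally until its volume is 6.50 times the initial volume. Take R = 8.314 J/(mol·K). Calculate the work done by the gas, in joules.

23700 J

n = P₁V₁/(RT₁) = 243×52.0/(8.314×546) = 2.78 mol.
Isothermal: T stays 546 K; PV = const ⇒ V₂ = 338 L, P₂ = 37.4 kPa.
W = nRT ln(V₂/V₁) = 2.78×8.314×546×ln(6.50) = 23700 J.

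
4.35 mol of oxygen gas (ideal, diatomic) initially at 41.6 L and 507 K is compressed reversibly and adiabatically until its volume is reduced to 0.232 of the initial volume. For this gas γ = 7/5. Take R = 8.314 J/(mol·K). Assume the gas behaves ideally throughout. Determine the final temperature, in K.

910 K

P₁ = nRT₁/V₁ = 4.35×8.314×507/41.6 = 441 kPa.
Adiabatic: TV^(γ−1) = const ⇒ T₂ = 507×(4.31)^0.400 = 910 K; PV^γ = const ⇒ P₂ = 3410 kPa.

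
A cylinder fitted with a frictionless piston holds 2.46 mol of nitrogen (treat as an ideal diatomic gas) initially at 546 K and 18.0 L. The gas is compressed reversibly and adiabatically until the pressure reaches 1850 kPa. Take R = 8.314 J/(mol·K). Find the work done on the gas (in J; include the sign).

10200 J

P₁ = nRT₁/V₁ = 2.46×8.314×546/18.0 = 620 kPa.
Adiabatic: T₂/T₁ = (P₂/P₁)^((γ−1)/γ) ⇒ T₂ = 546×(2.98)^0.286 = 746 K; V₂ = 8.25 L.
ΔU = nCvΔT = 2.46×20.8×(746−546) = 10200 J.
Q = 0 for an adiabatic process, so W = −ΔU = -10200 J.
Work done on the gas = −W_by = 10200 J.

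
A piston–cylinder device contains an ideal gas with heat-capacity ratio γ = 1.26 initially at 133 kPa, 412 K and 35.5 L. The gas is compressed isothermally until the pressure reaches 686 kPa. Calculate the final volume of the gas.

6.88 L

Isothermal: T stays 412 K; PV = const ⇒ V₂ = 6.88 L, P₂ = 686 kPa.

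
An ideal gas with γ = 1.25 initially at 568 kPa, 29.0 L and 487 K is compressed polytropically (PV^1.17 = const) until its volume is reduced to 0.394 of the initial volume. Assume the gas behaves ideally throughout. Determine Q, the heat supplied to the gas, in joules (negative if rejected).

n = P₁V₁/(RT₁) = 568×29.0/(8.314×487) = 4.07 mol.
Polytropic n=1.17: T₂ = T₁(V₁/V₂)^(n−1) = 487×(2.54)^0.17 = 571 K; P₂ = P₁(V₁/V₂)^n = 1690 kPa.
W = (P₁V₁−P₂V₂)/(n−1) = (568×29.0−1690×11.4)/0.17 = -16600 J.
ΔU = nCvΔT = 4.07×33.3×(571−487) = 11300 J.
Q = ΔU + W = -5320 J.

-5320 J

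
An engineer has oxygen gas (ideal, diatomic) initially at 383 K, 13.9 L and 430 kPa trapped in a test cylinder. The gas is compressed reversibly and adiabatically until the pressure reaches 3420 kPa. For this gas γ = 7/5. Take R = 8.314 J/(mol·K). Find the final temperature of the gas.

693 K

Adiabatic: T₂/T₁ = (P₂/P₁)^((γ−1)/γ) ⇒ T₂ = 383×(7.95)^0.286 = 693 K; V₂ = 3.16 L.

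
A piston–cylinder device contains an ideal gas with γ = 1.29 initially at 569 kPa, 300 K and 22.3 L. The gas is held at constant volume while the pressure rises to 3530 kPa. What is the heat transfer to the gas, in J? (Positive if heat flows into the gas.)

228000 J

n = P₁V₁/(RT₁) = 569×22.3/(8.314×300) = 5.09 mol.
Isochoric: V stays 22.3 L; P/T = const ⇒ T₂ = 1860 K, P₂ = 3530 kPa.
W = 0 (no volume change).
ΔU = nCvΔT = 5.09×28.7×(1860−300) = 228000 J.
Q = ΔU = 228000 J.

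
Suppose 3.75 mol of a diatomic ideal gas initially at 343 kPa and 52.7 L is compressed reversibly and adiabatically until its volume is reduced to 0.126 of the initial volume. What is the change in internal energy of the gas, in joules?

58300 J

T₁ = P₁V₁/(nR) = 343×52.7/(3.75×8.314) = 580 K.
Adiabatic: TV^(γ−1) = const ⇒ T₂ = 580×(7.94)^0.400 = 1330 K; PV^γ = const ⇒ P₂ = 6230 kPa.
For an ideal gas ΔU = nCvΔT with Cv = (5/2)R = 20.8 J/(mol·K).
ΔU = 3.75×20.8×(1330−580) = 58300 J.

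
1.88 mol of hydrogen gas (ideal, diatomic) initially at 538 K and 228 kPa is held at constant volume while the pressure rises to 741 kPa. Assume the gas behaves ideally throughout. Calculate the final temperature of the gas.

1750 K

V₁ = nRT₁/P₁ = 1.88×8.314×538/228 = 36.9 L.
Isochoric: V stays 36.9 L; P/T = const ⇒ T₂ = 1750 K, P₂ = 741 kPa.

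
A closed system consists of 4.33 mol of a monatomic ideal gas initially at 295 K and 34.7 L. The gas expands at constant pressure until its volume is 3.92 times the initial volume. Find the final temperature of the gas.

1160 K

P₁ = nRT₁/V₁ = 4.33×8.314×295/34.7 = 306 kPa.
Isobaric: P stays 306 kPa; V/T = const ⇒ T₂ = 1160 K, V₂ = 136 L.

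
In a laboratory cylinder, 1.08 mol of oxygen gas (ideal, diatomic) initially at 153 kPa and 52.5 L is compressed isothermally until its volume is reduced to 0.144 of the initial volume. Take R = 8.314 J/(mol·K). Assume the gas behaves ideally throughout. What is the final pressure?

1060 kPa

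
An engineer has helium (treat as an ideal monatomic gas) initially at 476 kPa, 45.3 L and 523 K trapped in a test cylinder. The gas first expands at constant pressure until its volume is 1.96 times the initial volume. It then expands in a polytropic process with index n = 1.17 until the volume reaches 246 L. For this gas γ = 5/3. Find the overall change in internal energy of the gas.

21000 J

n = P₁V₁/(RT₁) = 476×45.3/(8.314×523) = 4.96 mol.
Step 1 — Isobaric: P stays 476 kPa; V/T = const ⇒ T₂ = 1030 K, V₂ = 88.8 L.
W = PΔV = 476×(88.8−45.3) kPa·L = 20700 J.
ΔU = nCvΔT = 4.96×12.5×(1030−523) = 31100 J.
Q = ΔU + W = nCpΔT = 51800 J.
State after step 1: P = 476 kPa, V = 88.8 L, T = 1030 K.
Step 2 — Polytropic n=1.17: T₂ = T₁(V₁/V₂)^(n−1) = 1030×(0.361)^0.17 = 862 K; P₂ = P₁(V₁/V₂)^n = 144 kPa.
W = (P₁V₁−P₂V₂)/(n−1) = (476×88.8−144×246)/0.17 = 39500 J.
ΔU = nCvΔT = 4.96×12.5×(862−1030) = -10100 J.
Q = ΔU + W = 29500 J.
Net over both steps: W = 60200 J, Q = 81200 J, ΔU = 21000 J.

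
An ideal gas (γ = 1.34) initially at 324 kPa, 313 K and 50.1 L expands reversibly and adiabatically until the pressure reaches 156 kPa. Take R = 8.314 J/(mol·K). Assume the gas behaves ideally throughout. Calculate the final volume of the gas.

Adiabatic: T₂/T₁ = (P₂/P₁)^((γ−1)/γ) ⇒ T₂ = 313×(0.481)^0.254 = 260 K; V₂ = 86.4 L.

86.4 L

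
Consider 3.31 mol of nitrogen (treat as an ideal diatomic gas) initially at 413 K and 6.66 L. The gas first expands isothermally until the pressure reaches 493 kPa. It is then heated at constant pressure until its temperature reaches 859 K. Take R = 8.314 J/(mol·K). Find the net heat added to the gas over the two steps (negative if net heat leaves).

57100 J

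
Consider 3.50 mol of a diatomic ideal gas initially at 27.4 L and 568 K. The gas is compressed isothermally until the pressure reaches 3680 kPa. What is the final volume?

P₁ = nRT₁/V₁ = 3.50×8.314×568/27.4 = 603 kPa.
Isothermal: T stays 568 K; PV = const ⇒ V₂ = 4.49 L, P₂ = 3680 kPa.

4.49 L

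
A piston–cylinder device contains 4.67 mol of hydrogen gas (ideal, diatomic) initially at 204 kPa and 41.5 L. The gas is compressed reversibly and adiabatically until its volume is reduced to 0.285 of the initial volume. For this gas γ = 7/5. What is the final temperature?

360 K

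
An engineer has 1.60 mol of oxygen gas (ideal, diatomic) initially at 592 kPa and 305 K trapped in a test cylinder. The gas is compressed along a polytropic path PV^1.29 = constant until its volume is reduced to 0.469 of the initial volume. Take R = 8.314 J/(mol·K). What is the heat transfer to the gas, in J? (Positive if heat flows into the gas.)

-945 J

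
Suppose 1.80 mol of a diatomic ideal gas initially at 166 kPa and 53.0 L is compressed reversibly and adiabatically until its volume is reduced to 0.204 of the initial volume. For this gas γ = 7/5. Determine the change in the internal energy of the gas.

T₁ = P₁V₁/(nR) = 166×53.0/(1.80×8.314) = 588 K.
Adiabatic: TV^(γ−1) = const ⇒ T₂ = 588×(4.90)^0.400 = 1110 K; PV^γ = const ⇒ P₂ = 1540 kPa.
For an ideal gas ΔU = nCvΔT with Cv = (5/2)R = 20.8 J/(mol·K).
ΔU = 1.80×20.8×(1110−588) = 19500 J.

19500 J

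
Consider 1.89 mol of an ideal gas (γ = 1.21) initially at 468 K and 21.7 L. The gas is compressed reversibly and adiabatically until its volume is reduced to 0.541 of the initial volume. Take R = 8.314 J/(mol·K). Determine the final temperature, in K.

P₁ = nRT₁/V₁ = 1.89×8.314×468/21.7 = 339 kPa.
Adiabatic: TV^(γ−1) = const ⇒ T₂ = 468×(1.85)^0.210 = 532 K; PV^γ = const ⇒ P₂ = 713 kPa.

532 K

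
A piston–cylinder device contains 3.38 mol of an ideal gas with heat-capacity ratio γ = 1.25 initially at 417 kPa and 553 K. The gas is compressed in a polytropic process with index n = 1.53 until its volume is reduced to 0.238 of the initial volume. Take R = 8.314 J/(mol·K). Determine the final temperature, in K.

1180 K

V₁ = nRT₁/P₁ = 3.38×8.314×553/417 = 37.3 L.
Polytropic n=1.53: T₂ = T₁(V₁/V₂)^(n−1) = 553×(4.20)^0.53 = 1180 K; P₂ = P₁(V₁/V₂)^n = 3750 kPa.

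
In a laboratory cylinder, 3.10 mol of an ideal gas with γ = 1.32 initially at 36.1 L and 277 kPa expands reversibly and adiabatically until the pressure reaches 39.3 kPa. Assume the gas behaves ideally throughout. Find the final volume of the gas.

158 L

T₁ = P₁V₁/(nR) = 277×36.1/(3.10×8.314) = 388 K.
Adiabatic: T₂/T₁ = (P₂/P₁)^((γ−1)/γ) ⇒ T₂ = 388×(0.142)^0.242 = 242 K; V₂ = 158 L.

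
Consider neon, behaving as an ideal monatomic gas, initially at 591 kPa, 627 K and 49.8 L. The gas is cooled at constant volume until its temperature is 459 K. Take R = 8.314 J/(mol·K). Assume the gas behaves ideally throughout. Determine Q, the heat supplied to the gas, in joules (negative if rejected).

n = P₁V₁/(RT₁) = 591×49.8/(8.314×627) = 5.65 mol.
Isochoric: V stays 49.8 L; P/T = const ⇒ T₂ = 459 K, P₂ = 433 kPa.
W = 0 (no volume change).
ΔU = nCvΔT = 5.65×12.5×(459−627) = -11800 J.
Q = ΔU = -11800 J.

-11800 J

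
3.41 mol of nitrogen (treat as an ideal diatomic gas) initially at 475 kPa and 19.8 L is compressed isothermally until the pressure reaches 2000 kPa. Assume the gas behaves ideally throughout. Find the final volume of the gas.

4.70 L

T₁ = P₁V₁/(nR) = 475×19.8/(3.41×8.314) = 332 K.
Isothermal: T stays 332 K; PV = const ⇒ V₂ = 4.70 L, P₂ = 2000 kPa.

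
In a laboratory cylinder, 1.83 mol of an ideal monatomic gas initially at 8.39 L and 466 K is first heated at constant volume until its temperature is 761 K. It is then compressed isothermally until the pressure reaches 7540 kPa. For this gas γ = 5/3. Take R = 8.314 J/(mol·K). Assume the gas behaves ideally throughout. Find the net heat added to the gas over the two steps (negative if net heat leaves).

-12900 J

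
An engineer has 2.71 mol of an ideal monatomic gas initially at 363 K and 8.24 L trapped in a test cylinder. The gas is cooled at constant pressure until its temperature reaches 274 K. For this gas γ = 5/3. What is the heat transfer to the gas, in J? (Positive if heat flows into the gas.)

-5010 J

P₁ = nRT₁/V₁ = 2.71×8.314×363/8.24 = 993 kPa.
Isobaric: P stays 993 kPa; V/T = const ⇒ T₂ = 274 K, V₂ = 6.22 L.
W = PΔV = 993×(6.22−8.24) kPa·L = -2010 J.
ΔU = nCvΔT = 2.71×12.5×(274−363) = -3010 J.
Q = ΔU + W = nCpΔT = -5010 J.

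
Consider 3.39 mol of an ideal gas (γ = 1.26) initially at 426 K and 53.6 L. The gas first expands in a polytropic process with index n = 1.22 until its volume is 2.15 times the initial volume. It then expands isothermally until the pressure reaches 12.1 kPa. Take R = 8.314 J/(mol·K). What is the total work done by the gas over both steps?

28600 J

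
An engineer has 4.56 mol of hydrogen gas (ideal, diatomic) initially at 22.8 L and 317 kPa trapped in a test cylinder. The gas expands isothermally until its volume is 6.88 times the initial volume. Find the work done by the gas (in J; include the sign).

13900 J

T₁ = P₁V₁/(nR) = 317×22.8/(4.56×8.314) = 191 K.
Isothermal: T stays 191 K; PV = const ⇒ V₂ = 157 L, P₂ = 46.1 kPa.
W = nRT ln(V₂/V₁) = 4.56×8.314×191×ln(6.88) = 13900 J.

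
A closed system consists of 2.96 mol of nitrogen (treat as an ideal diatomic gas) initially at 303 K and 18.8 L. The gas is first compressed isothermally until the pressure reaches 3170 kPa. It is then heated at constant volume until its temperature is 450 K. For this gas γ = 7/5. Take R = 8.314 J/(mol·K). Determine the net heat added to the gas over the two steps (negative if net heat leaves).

P₁ = nRT₁/V₁ = 2.96×8.314×303/18.8 = 397 kPa.
Step 1 — Isothermal: T stays 303 K; PV = const ⇒ V₂ = 2.35 L, P₂ = 3170 kPa.
ΔU = 0 (ideal gas, T constant).
W = nRT ln(V₂/V₁) = 2.96×8.314×303×ln(0.125) = -15500 J.
Q = ΔU + W = -15500 J.
State after step 1: P = 3170 kPa, V = 2.35 L, T = 303 K.
Step 2 — Isochoric: V stays 2.35 L; P/T = const ⇒ T₂ = 450 K, P₂ = 4710 kPa.
W = 0 (no volume change).
ΔU = nCvΔT = 2.96×20.8×(450−303) = 9040 J.
Q = ΔU = 9040 J.
Net over both steps: W = -15500 J, Q = -6450 J, ΔU = 9040 J.

-6450 J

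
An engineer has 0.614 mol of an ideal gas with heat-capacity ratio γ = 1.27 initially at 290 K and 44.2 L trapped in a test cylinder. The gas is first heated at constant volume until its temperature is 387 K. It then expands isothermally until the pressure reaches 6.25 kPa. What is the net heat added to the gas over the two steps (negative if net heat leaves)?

P₁ = nRT₁/V₁ = 0.614×8.314×290/44.2 = 33.5 kPa.
Step 1 — Isochoric: V stays 44.2 L; P/T = const ⇒ T₂ = 387 K, P₂ = 44.7 kPa.
W = 0 (no volume change).
ΔU = nCvΔT = 0.614×30.8×(387−290) = 1830 J.
Q = ΔU = 1830 J.
State after step 1: P = 44.7 kPa, V = 44.2 L, T = 387 K.
Step 2 — Isothermal: T stays 387 K; PV = const ⇒ V₂ = 316 L, P₂ = 6.25 kPa.
ΔU = 0 (ideal gas, T constant).
W = nRT ln(V₂/V₁) = 0.614×8.314×387×ln(7.15) = 3890 J.
Q = ΔU + W = 3890 J.
Net over both steps: W = 3890 J, Q = 5720 J, ΔU = 1830 J.

5720 J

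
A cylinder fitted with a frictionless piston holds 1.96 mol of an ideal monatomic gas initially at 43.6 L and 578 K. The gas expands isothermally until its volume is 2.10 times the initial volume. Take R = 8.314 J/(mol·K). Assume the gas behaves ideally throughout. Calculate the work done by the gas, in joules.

6990 J

P₁ = nRT₁/V₁ = 1.96×8.314×578/43.6 = 216 kPa.
Isothermal: T stays 578 K; PV = const ⇒ V₂ = 91.6 L, P₂ = 103 kPa.
W = nRT ln(V₂/V₁) = 1.96×8.314×578×ln(2.10) = 6990 J.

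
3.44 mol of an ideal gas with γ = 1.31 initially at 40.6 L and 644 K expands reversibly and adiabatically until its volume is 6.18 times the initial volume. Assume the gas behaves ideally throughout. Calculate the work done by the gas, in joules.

25600 J

P₁ = nRT₁/V₁ = 3.44×8.314×644/40.6 = 454 kPa.
Adiabatic: TV^(γ−1) = const ⇒ T₂ = 644×(0.162)^0.310 = 366 K; PV^γ = const ⇒ P₂ = 41.7 kPa.
ΔU = nCvΔT = 3.44×26.8×(366−644) = -25600 J.
Q = 0 for an adiabatic process, so W = −ΔU = 25600 J.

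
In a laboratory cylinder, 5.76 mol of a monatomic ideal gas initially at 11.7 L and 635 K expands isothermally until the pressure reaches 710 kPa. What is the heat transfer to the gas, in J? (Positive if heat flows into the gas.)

P₁ = nRT₁/V₁ = 5.76×8.314×635/11.7 = 2600 kPa.
Isothermal: T stays 635 K; PV = const ⇒ V₂ = 42.8 L, P₂ = 710 kPa.
ΔU = 0 (ideal gas, T constant).
W = nRT ln(V₂/V₁) = 5.76×8.314×635×ln(3.66) = 39500 J.
Q = ΔU + W = 39500 J.

39500 J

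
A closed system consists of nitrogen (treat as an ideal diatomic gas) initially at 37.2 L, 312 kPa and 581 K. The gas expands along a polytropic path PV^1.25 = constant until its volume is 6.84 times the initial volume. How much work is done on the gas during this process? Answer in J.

-17700 J

n = P₁V₁/(RT₁) = 312×37.2/(8.314×581) = 2.40 mol.
Polytropic n=1.25: T₂ = T₁(V₁/V₂)^(n−1) = 581×(0.146)^0.25 = 359 K; P₂ = P₁(V₁/V₂)^n = 28.2 kPa.
W = (P₁V₁−P₂V₂)/(n−1) = (312×37.2−28.2×254)/0.25 = 17700 J.
Work done on the gas = −W_by = -17700 J.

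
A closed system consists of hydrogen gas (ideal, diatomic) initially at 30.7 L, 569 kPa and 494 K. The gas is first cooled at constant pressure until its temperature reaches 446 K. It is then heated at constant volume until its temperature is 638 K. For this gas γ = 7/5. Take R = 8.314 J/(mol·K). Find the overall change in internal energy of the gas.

n = P₁V₁/(RT₁) = 569×30.7/(8.314×494) = 4.25 mol.
Step 1 — Isobaric: P stays 569 kPa; V/T = const ⇒ T₂ = 446 K, V₂ = 27.7 L.
W = PΔV = 569×(27.7−30.7) kPa·L = -1700 J.
ΔU = nCvΔT = 4.25×20.8×(446−494) = -4240 J.
Q = ΔU + W = nCpΔT = -5940 J.
State after step 1: P = 569 kPa, V = 27.7 L, T = 446 K.
Step 2 — Isochoric: V stays 27.7 L; P/T = const ⇒ T₂ = 638 K, P₂ = 814 kPa.
W = 0 (no volume change).
ΔU = nCvΔT = 4.25×20.8×(638−446) = 17000 J.
Q = ΔU = 17000 J.
Net over both steps: W = -1700 J, Q = 11000 J, ΔU = 12700 J.

12700 J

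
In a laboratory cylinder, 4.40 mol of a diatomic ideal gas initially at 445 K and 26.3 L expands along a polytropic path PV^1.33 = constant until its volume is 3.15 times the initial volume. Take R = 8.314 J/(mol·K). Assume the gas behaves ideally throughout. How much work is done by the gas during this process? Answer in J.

P₁ = nRT₁/V₁ = 4.40×8.314×445/26.3 = 619 kPa.
Polytropic n=1.33: T₂ = T₁(V₁/V₂)^(n−1) = 445×(0.317)^0.33 = 305 K; P₂ = P₁(V₁/V₂)^n = 135 kPa.
W = (P₁V₁−P₂V₂)/(n−1) = (619×26.3−135×82.8)/0.33 = 15500 J.

15500 J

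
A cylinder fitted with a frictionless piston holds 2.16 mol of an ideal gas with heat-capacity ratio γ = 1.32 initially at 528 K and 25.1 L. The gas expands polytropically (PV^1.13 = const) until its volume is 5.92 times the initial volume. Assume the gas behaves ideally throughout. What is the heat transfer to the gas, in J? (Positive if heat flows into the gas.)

8940 J

P₁ = nRT₁/V₁ = 2.16×8.314×528/25.1 = 378 kPa.
Polytropic n=1.13: T₂ = T₁(V₁/V₂)^(n−1) = 528×(0.169)^0.13 = 419 K; P₂ = P₁(V₁/V₂)^n = 50.6 kPa.
W = (P₁V₁−P₂V₂)/(n−1) = (378×25.1−50.6×149)/0.13 = 15100 J.
ΔU = nCvΔT = 2.16×26.0×(419−528) = -6120 J.
Q = ΔU + W = 8940 J.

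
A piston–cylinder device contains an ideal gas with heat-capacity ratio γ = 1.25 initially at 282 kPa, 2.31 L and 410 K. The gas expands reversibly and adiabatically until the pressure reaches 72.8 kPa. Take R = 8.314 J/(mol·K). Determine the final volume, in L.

6.83 L

Adiabatic: T₂/T₁ = (P₂/P₁)^((γ−1)/γ) ⇒ T₂ = 410×(0.258)^0.200 = 313 K; V₂ = 6.83 L.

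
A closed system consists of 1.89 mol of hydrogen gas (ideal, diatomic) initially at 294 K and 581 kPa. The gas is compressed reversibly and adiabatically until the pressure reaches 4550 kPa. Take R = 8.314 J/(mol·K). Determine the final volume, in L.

1.83 L

V₁ = nRT₁/P₁ = 1.89×8.314×294/581 = 7.95 L.
Adiabatic: T₂/T₁ = (P₂/P₁)^((γ−1)/γ) ⇒ T₂ = 294×(7.83)^0.286 = 529 K; V₂ = 1.83 L.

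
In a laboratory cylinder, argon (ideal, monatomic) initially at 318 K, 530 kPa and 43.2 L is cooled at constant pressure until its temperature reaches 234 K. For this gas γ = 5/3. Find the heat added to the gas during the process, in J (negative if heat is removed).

-15100 J

n = P₁V₁/(RT₁) = 530×43.2/(8.314×318) = 8.66 mol.
Isobaric: P stays 530 kPa; V/T = const ⇒ T₂ = 234 K, V₂ = 31.8 L.
W = PΔV = 530×(31.8−43.2) kPa·L = -6050 J.
ΔU = nCvΔT = 8.66×12.5×(234−318) = -9070 J.
Q = ΔU + W = nCpΔT = -15100 J.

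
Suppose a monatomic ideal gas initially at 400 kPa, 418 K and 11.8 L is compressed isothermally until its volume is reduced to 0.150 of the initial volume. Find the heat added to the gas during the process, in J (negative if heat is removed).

-8950 J

n = P₁V₁/(RT₁) = 400×11.8/(8.314×418) = 1.36 mol.
Isothermal: T stays 418 K; PV = const ⇒ V₂ = 1.77 L, P₂ = 2670 kPa.
ΔU = 0 (ideal gas, T constant).
W = nRT ln(V₂/V₁) = 1.36×8.314×418×ln(0.150) = -8950 J.
Q = ΔU + W = -8950 J.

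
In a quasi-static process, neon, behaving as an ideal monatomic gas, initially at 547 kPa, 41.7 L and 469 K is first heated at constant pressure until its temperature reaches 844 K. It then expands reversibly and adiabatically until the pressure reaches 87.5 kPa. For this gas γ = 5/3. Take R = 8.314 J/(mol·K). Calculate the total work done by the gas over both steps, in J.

n = P₁V₁/(RT₁) = 547×41.7/(8.314×469) = 5.85 mol.
Step 1 — Isobaric: P stays 547 kPa; V/T = const ⇒ T₂ = 844 K, V₂ = 75.0 L.
W = PΔV = 547×(75.0−41.7) kPa·L = 18200 J.
ΔU = nCvΔT = 5.85×12.5×(844−469) = 27400 J.
Q = ΔU + W = nCpΔT = 45600 J.
State after step 1: P = 547 kPa, V = 75.0 L, T = 844 K.
Step 2 — Adiabatic: T₂/T₁ = (P₂/P₁)^((γ−1)/γ) ⇒ T₂ = 844×(0.160)^0.400 = 405 K; V₂ = 225 L.
ΔU = nCvΔT = 5.85×12.5×(405−844) = -32000 J.
Q = 0 for an adiabatic process, so W = −ΔU = 32000 J.
Net over both steps: W = 50200 J, Q = 45600 J, ΔU = -4640 J.

50200 J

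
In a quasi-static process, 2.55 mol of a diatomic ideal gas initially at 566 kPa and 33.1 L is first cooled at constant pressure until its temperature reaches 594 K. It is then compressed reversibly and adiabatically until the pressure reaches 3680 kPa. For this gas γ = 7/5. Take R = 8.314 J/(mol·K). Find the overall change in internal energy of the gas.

6910 J

T₁ = P₁V₁/(nR) = 566×33.1/(2.55×8.314) = 884 K.
Step 1 — Isobaric: P stays 566 kPa; V/T = const ⇒ T₂ = 594 K, V₂ = 22.2 L.
W = PΔV = 566×(22.2−33.1) kPa·L = -6140 J.
ΔU = nCvΔT = 2.55×20.8×(594−884) = -15400 J.
Q = ΔU + W = nCpΔT = -21500 J.
State after step 1: P = 566 kPa, V = 22.2 L, T = 594 K.
Step 2 — Adiabatic: T₂/T₁ = (P₂/P₁)^((γ−1)/γ) ⇒ T₂ = 594×(6.50)^0.286 = 1010 K; V₂ = 5.84 L.
ΔU = nCvΔT = 2.55×20.8×(1010−594) = 22300 J.
Q = 0 for an adiabatic process, so W = −ΔU = -22300 J.
Net over both steps: W = -28400 J, Q = -21500 J, ΔU = 6910 J.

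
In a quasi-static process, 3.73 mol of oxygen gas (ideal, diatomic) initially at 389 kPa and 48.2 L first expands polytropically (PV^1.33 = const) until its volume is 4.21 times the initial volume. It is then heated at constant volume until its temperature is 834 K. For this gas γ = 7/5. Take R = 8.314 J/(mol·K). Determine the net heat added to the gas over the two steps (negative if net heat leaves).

T₁ = P₁V₁/(nR) = 389×48.2/(3.73×8.314) = 605 K.
Step 1 — Polytropic n=1.33: T₂ = T₁(V₁/V₂)^(n−1) = 605×(0.238)^0.33 = 376 K; P₂ = P₁(V₁/V₂)^n = 57.5 kPa.
W = (P₁V₁−P₂V₂)/(n−1) = (389×48.2−57.5×203)/0.33 = 21500 J.
ΔU = nCvΔT = 3.73×20.8×(376−605) = -17700 J.
Q = ΔU + W = 3760 J.
State after step 1: P = 57.5 kPa, V = 203 L, T = 376 K.
Step 2 — Isochoric: V stays 203 L; P/T = const ⇒ T₂ = 834 K, P₂ = 127 kPa.
W = 0 (no volume change).
ΔU = nCvΔT = 3.73×20.8×(834−376) = 35500 J.
Q = ΔU = 35500 J.
Net over both steps: W = 21500 J, Q = 39200 J, ΔU = 17800 J.

39200 J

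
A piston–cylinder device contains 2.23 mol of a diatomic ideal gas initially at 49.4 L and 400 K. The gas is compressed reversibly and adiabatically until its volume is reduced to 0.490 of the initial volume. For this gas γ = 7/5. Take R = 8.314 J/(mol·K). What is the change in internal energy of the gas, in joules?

6120 J

P₁ = nRT₁/V₁ = 2.23×8.314×400/49.4 = 150 kPa.
Adiabatic: TV^(γ−1) = const ⇒ T₂ = 400×(2.04)^0.400 = 532 K; PV^γ = const ⇒ P₂ = 408 kPa.
For an ideal gas ΔU = nCvΔT with Cv = (5/2)R = 20.8 J/(mol·K).
ΔU = 2.23×20.8×(532−400) = 6120 J.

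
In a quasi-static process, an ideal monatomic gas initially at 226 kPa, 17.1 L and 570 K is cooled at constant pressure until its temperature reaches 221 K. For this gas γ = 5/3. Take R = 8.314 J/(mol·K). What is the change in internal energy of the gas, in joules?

n = P₁V₁/(RT₁) = 226×17.1/(8.314×570) = 0.815 mol.
Isobaric: P stays 226 kPa; V/T = const ⇒ T₂ = 221 K, V₂ = 6.63 L.
For an ideal gas ΔU = nCvΔT with Cv = (3/2)R = 12.5 J/(mol·K).
ΔU = 0.815×12.5×(221−570) = -3550 J.

-3550 J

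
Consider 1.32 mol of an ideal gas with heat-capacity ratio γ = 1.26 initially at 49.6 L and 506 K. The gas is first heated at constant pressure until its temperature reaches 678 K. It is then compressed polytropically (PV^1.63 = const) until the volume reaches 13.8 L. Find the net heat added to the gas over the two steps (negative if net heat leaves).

P₁ = nRT₁/V₁ = 1.32×8.314×506/49.6 = 112 kPa.
Step 1 — Isobaric: P stays 112 kPa; V/T = const ⇒ T₂ = 678 K, V₂ = 66.5 L.
W = PΔV = 112×(66.5−49.6) kPa·L = 1890 J.
ΔU = nCvΔT = 1.32×32.0×(678−506) = 7260 J.
Q = ΔU + W = nCpΔT = 9150 J.
State after step 1: P = 112 kPa, V = 66.5 L, T = 678 K.
Step 2 — Polytropic n=1.63: T₂ = T₁(V₁/V₂)^(n−1) = 678×(4.82)^0.63 = 1830 K; P₂ = P₁(V₁/V₂)^n = 1450 kPa.
W = (P₁V₁−P₂V₂)/(n−1) = (112×66.5−1450×13.8)/0.63 = -20000 J.
ΔU = nCvΔT = 1.32×32.0×(1830−678) = 48400 J.
Q = ΔU + W = 28400 J.
Net over both steps: W = -18100 J, Q = 37600 J, ΔU = 55700 J.

37600 J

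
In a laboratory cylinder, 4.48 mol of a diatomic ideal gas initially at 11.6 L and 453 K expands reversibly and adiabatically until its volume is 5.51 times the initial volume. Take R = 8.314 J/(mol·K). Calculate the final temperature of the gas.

229 K

P₁ = nRT₁/V₁ = 4.48×8.314×453/11.6 = 1450 kPa.
Adiabatic: TV^(γ−1) = const ⇒ T₂ = 453×(0.181)^0.400 = 229 K; PV^γ = const ⇒ P₂ = 133 kPa.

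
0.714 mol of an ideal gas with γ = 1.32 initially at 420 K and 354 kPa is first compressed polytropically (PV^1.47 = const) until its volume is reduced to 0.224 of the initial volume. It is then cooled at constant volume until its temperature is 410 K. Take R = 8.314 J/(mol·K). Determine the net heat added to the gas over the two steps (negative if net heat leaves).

V₁ = nRT₁/P₁ = 0.714×8.314×420/354 = 7.04 L.
Step 1 — Polytropic n=1.47: T₂ = T₁(V₁/V₂)^(n−1) = 420×(4.46)^0.47 = 848 K; P₂ = P₁(V₁/V₂)^n = 3190 kPa.
W = (P₁V₁−P₂V₂)/(n−1) = (354×7.04−3190×1.58)/0.47 = -5410 J.
ΔU = nCvΔT = 0.714×26.0×(848−420) = 7950 J.
Q = ΔU + W = 2540 J.
State after step 1: P = 3190 kPa, V = 1.58 L, T = 848 K.
Step 2 — Isochoric: V stays 1.58 L; P/T = const ⇒ T₂ = 410 K, P₂ = 1540 kPa.
W = 0 (no volume change).
ΔU = nCvΔT = 0.714×26.0×(410−848) = -8130 J.
Q = ΔU = -8130 J.
Net over both steps: W = -5410 J, Q = -5600 J, ΔU = -186 J.

-5600 J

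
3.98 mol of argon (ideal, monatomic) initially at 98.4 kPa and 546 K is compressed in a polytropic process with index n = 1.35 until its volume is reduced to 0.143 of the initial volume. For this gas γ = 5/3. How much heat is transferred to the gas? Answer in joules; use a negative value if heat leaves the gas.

V₁ = nRT₁/P₁ = 3.98×8.314×546/98.4 = 184 L.
Polytropic n=1.35: T₂ = T₁(V₁/V₂)^(n−1) = 546×(6.99)^0.35 = 1080 K; P₂ = P₁(V₁/V₂)^n = 1360 kPa.
W = (P₁V₁−P₂V₂)/(n−1) = (98.4×184−1360×26.3)/0.35 = -50300 J.
ΔU = nCvΔT = 3.98×12.5×(1080−546) = 26400 J.
Q = ΔU + W = -23900 J.

-23900 J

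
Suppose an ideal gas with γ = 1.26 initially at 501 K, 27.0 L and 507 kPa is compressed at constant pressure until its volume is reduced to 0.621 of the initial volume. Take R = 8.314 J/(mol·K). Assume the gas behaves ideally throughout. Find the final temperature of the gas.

311 K

Isobaric: P stays 507 kPa; V/T = const ⇒ T₂ = 311 K, V₂ = 16.8 L.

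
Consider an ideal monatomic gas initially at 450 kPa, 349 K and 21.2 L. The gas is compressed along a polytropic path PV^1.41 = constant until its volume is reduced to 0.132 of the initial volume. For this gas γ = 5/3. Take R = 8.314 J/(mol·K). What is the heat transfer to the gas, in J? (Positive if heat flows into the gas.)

-11600 J

n = P₁V₁/(RT₁) = 450×21.2/(8.314×349) = 3.29 mol.
Polytropic n=1.41: T₂ = T₁(V₁/V₂)^(n−1) = 349×(7.58)^0.41 = 801 K; P₂ = P₁(V₁/V₂)^n = 7820 kPa.
W = (P₁V₁−P₂V₂)/(n−1) = (450×21.2−7820×2.80)/0.41 = -30100 J.
ΔU = nCvΔT = 3.29×12.5×(801−349) = 18500 J.
Q = ΔU + W = -11600 J.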